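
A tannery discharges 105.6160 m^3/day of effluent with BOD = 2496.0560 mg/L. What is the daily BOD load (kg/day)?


Formula: BOD_load = volume * conc / 1000
Substituting: BOD_load = 105.6160 * 2496.0560 / 1000
Result: 263.6235 kg/day


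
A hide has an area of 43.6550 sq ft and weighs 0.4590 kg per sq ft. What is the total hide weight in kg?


Formula: Weight = area * weight_per_sqft
Substituting: Weight = 43.6550 * 0.4590
Result: 20.0376 kg


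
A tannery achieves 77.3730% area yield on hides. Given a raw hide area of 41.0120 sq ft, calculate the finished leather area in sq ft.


Formula: finished = raw * yield / 100
Substituting: finished = 41.0120 * 77.3730 / 100
Result: 31.7322 sq ft


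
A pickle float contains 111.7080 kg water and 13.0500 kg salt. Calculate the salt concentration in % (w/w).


Formula: Conc = salt / (water + salt) * 100
Substituting: Conc = 13.0500 / (111.7080 + 13.0500) * 100
Result: 10.4603 %


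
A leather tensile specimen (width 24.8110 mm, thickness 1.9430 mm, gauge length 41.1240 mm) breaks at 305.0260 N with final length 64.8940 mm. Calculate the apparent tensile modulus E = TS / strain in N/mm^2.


TS = F / (w * t) = 305.0260 / (24.8110 * 1.9430) = 6.3273 N/mm^2
strain = (Lf - L0) / L0 = (64.8940 - 41.1240) / 41.1240 = 0.5780
E = TS / strain = 6.3273 / 0.5780 = 10.9468 N/mm^2


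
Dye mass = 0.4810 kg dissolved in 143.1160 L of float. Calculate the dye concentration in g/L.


Formula: Conc = dye_mass(kg) / volume(L) * 1000
Substituting: Conc = 0.4810 / 143.1160 * 1000
Result: 3.3609 g/L


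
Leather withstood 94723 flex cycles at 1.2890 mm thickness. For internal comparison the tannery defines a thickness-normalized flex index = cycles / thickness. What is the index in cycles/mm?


Formula: Index = cycles / thickness
Substituting: Index = 94723 / 1.2890
Result: 73485.6478 cycles/mm


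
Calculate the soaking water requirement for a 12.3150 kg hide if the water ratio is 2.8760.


Formula: Water = hide_weight * ratio
Substituting: Water = 12.3150 * 2.8760
Result: 35.4179 kg


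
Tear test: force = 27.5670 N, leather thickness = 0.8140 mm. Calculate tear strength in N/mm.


Formula: Tear strength = force / thickness
Substituting: Tear strength = 27.5670 / 0.8140
Result: 33.8661 N/mm


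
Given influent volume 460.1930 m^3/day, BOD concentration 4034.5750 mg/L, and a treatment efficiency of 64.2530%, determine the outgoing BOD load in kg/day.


Load_in = volume * conc / 1000 = 460.1930 * 4034.5750 / 1000 = 1856.6832 kg/day
Removed = Load_in * eff / 100 = 1856.6832 * 64.2530 / 100 = 1192.9746 kg/day
Load_out = Load_in - Removed = 1856.6832 - 1192.9746 = 663.7085 kg/day


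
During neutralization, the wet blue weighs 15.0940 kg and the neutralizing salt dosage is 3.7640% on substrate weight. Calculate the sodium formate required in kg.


Formula: Neutralizer = substrate * pct / 100
Substituting: Neutralizer = 15.0940 * 3.7640 / 100
Result: 0.5681 kg


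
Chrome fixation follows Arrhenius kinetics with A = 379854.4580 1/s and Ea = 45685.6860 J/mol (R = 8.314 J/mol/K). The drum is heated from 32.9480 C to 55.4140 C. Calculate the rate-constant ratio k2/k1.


T1 = 32.9480 + 273.15 = 306.0980 K; T2 = 55.4140 + 273.15 = 328.5640 K
k1 = A * exp(-Ea/(R*T1)) = 379854.4580 * exp(-45685.6860/(8.314*306.0980)) = 0.00607044 1/s
k2 = A * exp(-Ea/(R*T2)) = 379854.4580 * exp(-45685.6860/(8.314*328.5640)) = 0.0207162 1/s
k2/k1 = 0.0207162 / 0.00607044 = 3.4126


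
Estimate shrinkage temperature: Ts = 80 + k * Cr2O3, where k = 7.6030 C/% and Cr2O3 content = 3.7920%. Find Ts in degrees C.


Formula: Ts = 80 + k * Cr2O3
Substituting: Ts = 80 + 7.6030 * 3.7920
Result: 108.8306 C


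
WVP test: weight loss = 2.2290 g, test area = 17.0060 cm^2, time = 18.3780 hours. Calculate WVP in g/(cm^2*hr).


Formula: WVP = loss / (area * time)
Substituting: WVP = 2.2290 / (17.0060 * 18.3780)
Result: 0.00713197 g/(cm^2*hr)


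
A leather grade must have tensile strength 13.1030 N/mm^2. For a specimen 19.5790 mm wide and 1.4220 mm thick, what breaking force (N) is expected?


Formula: F = TS * w * t
Substituting: F = 13.1030 * 19.5790 * 1.4220
Result: 364.8051 N


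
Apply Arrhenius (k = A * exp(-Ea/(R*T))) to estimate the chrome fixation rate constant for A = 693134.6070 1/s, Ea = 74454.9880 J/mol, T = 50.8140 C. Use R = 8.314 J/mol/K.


T_K = T_C + 273.15 = 50.8140 + 273.15 = 323.9640 K
exponent = -Ea / (R * T_K) = -74454.9880 / (8.314 * 323.9640) = -27.6431
k = A * exp(exponent) = 693134.6070 * exp(-27.6431) = 6.8480e-07 1/s


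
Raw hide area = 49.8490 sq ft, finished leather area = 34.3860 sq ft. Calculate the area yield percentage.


Formula: Yield = finished / raw * 100
Substituting: Yield = 34.3860 / 49.8490 * 100
Result: 68.9803 %


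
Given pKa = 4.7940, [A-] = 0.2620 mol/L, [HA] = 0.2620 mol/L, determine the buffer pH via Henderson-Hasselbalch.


ratio = [A-] / [HA] = 0.2620 / 0.2620 = 1.0000
log10(ratio) = 0
pH = pKa + log10(ratio) = 4.7940 + 0 = 4.7940


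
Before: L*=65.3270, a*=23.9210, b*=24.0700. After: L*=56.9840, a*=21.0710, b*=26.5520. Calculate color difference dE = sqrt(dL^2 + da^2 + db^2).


dL = -8.3430, da = -2.8500, db = 2.4820
dE = sqrt((-8.3430)^2 + (-2.8500)^2 + 2.4820^2) = 9.1591


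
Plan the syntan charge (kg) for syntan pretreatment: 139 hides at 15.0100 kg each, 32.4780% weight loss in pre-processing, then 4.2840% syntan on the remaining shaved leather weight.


Total_raw = N * avg_wt = 139 * 15.0100 = 2086.3900 kg
Substrate = Total_raw * (1 - loss/100) = 2086.3900 * (1 - 32.4780/100) = 1408.7723 kg
Syntan = Substrate * pct / 100 = 1408.7723 * 4.2840 / 100 = 60.3518 kg


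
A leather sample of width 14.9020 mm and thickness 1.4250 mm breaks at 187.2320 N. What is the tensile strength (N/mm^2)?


Formula: TS = force / (width * thickness)
Substituting: TS = 187.2320 / (14.9020 * 1.4250)
Result: 8.8170 N/mm^2


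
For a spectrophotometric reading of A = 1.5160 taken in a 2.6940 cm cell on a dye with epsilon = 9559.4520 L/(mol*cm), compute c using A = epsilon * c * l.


Formula: c = A / (epsilon * l)
Substituting: c = 1.5160 / (9559.4520 * 2.6940)
Result: 5.8867e-05 mol/L


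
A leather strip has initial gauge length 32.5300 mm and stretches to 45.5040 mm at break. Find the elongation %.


Formula: Elongation = (Lf - L0) / L0 * 100
Substituting: Elongation = (45.5040 - 32.5300) / 32.5300 * 100
Result: 39.8832 %


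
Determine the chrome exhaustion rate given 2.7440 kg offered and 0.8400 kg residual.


Formula: Uptake = (offered - residual) / offered * 100
Substituting: Uptake = (2.7440 - 0.8400) / 2.7440 * 100
Result: 69.3878 %


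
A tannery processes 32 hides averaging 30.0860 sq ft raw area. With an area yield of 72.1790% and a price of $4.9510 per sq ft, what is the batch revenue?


Raw_total = N * avg_area = 32 * 30.0860 = 962.7520 sq ft
Finished = Raw_total * yield / 100 = 962.7520 * 72.1790 / 100 = 694.9048 sq ft
Value = Finished * price = 694.9048 * 4.9510 = 3440.4735 $


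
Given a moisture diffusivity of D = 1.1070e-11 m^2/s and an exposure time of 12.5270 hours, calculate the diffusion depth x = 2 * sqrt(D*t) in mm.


t = 12.5270 hr * 3600 = 45097.2000 s
D * t = 1.1070e-11 * 45097.2000 = 4.9923e-07
x = 2 * sqrt(D*t) = 2 * sqrt(4.9923e-07) = 0.00141312 m = 1.4131 mm


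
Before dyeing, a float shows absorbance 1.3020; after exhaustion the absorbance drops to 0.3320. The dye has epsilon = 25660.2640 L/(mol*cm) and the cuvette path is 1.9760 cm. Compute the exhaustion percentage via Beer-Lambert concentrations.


c_initial = A_i / (epsilon * l) = 1.3020 / (25660.2640 * 1.9760) = 2.5678e-05 mol/L
c_final = A_f / (epsilon * l) = 0.3320 / (25660.2640 * 1.9760) = 6.5477e-06 mol/L
Exhaustion = (c_initial - c_final) / c_initial * 100 = (2.5678e-05 - 6.5477e-06) / 2.5678e-05 * 100 = 74.5008 %


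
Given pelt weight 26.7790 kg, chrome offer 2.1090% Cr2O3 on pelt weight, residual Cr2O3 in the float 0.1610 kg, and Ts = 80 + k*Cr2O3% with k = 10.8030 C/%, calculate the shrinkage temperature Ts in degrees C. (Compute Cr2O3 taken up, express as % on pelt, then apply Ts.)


Offered = pelt * offer_pct / 100 = 26.7790 * 2.1090 / 100 = 0.5648 kg
Uptake = offered - residual = 0.5648 - 0.1610 = 0.4038 kg
Cr2O3% on pelt = uptake / pelt * 100 = 0.4038 / 26.7790 * 100 = 1.5078 %
Ts = 80 + k * Cr2O3% = 80 + 10.8030 * 1.5078 = 96.2886 C


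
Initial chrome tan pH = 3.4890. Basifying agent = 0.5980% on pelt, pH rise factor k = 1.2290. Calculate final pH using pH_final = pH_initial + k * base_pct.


Formula: pH_final = pH_initial + k * base_pct
Substituting: pH_final = 3.4890 + 1.2290 * 0.5980
Result: 4.2239


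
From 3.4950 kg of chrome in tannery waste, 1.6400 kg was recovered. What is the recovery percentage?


Formula: Recovery = recovered / input * 100
Substituting: Recovery = 1.6400 / 3.4950 * 100
Result: 46.9242 %


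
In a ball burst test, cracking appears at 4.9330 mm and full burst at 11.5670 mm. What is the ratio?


Formula: Ratio = crack / burst
Substituting: Ratio = 4.9330 / 11.5670
Result: 0.4265


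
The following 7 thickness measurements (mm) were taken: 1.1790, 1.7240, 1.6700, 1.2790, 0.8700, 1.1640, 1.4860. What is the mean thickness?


Formula: Average = sum / n
Substituting: Average = 9.3720 / 7
Result: 1.3389 mm


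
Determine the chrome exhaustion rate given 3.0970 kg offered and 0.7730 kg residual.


Formula: Uptake = (offered - residual) / offered * 100
Substituting: Uptake = (3.0970 - 0.7730) / 3.0970 * 100
Result: 75.0404 %


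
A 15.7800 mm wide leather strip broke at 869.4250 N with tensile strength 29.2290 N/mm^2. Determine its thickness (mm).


Formula: t = F / (TS * w)
Substituting: t = 869.4250 / (29.2290 * 15.7800)
Result: 1.8850 mm


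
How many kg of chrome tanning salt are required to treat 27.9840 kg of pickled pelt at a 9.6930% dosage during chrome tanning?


Formula: Chrome = substrate * pct / 100
Substituting: Chrome = 27.9840 * 9.6930 / 100
Result: 2.7125 kg


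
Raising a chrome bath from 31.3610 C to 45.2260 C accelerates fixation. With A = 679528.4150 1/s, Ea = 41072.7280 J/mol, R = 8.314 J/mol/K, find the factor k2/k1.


T1 = 31.3610 + 273.15 = 304.5110 K; T2 = 45.2260 + 273.15 = 318.3760 K
k1 = A * exp(-Ea/(R*T1)) = 679528.4150 * exp(-41072.7280/(8.314*304.5110)) = 0.061164 1/s
k2 = A * exp(-Ea/(R*T2)) = 679528.4150 * exp(-41072.7280/(8.314*318.3760)) = 0.1240 1/s
k2/k1 = 0.1240 / 0.061164 = 2.0269


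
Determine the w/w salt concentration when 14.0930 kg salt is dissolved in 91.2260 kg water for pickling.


Formula: Conc = salt / (water + salt) * 100
Substituting: Conc = 14.0930 / (91.2260 + 14.0930) * 100
Result: 13.3813 %


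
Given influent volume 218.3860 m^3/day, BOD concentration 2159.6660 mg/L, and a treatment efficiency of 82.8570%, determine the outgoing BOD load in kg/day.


Load_in = volume * conc / 1000 = 218.3860 * 2159.6660 / 1000 = 471.6408 kg/day
Removed = Load_in * eff / 100 = 471.6408 * 82.8570 / 100 = 390.7874 kg/day
Load_out = Load_in - Removed = 471.6408 - 390.7874 = 80.8534 kg/day


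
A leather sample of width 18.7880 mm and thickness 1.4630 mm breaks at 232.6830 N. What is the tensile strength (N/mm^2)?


Formula: TS = force / (width * thickness)
Substituting: TS = 232.6830 / (18.7880 * 1.4630)
Result: 8.4652 N/mm^2


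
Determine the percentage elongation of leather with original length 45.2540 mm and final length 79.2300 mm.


Formula: Elongation = (Lf - L0) / L0 * 100
Substituting: Elongation = (79.2300 - 45.2540) / 45.2540 * 100
Result: 75.0784 %


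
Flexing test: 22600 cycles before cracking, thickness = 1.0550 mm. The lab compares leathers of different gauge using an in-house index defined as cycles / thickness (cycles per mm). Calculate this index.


Formula: Index = cycles / thickness
Substituting: Index = 22600 / 1.0550
Result: 21421.8009 cycles/mm


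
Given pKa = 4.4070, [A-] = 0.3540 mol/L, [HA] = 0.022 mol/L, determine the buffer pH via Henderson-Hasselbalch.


ratio = [A-] / [HA] = 0.3540 / 0.022 = 16.0909
log10(ratio) = 1.2066
pH = pKa + log10(ratio) = 4.4070 + 1.2066 = 5.6136


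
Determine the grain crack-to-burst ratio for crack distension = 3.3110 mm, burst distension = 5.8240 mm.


Formula: Ratio = crack / burst
Substituting: Ratio = 3.3110 / 5.8240
Result: 0.5685


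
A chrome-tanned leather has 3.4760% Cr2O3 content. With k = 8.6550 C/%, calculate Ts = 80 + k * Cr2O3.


Formula: Ts = 80 + k * Cr2O3
Substituting: Ts = 80 + 8.6550 * 3.4760
Result: 110.0848 C


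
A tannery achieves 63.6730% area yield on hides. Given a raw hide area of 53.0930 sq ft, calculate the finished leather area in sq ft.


Formula: finished = raw * yield / 100
Substituting: finished = 53.0930 * 63.6730 / 100
Result: 33.8059 sq ft


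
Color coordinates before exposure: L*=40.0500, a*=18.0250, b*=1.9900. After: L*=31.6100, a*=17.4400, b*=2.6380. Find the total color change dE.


dL = -8.4400, da = -0.5850, db = 0.6480
dE = sqrt((-8.4400)^2 + (-0.5850)^2 + 0.6480^2) = 8.4850


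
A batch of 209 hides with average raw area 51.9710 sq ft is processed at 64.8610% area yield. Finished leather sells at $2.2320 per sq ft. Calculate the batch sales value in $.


Raw_total = N * avg_area = 209 * 51.9710 = 10861.9390 sq ft
Finished = Raw_total * yield / 100 = 10861.9390 * 64.8610 / 100 = 7045.1623 sq ft
Value = Finished * price = 7045.1623 * 2.2320 = 15724.8022 $


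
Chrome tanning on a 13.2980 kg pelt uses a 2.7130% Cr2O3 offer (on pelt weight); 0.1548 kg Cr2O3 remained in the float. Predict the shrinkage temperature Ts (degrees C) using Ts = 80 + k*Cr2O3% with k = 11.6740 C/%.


Offered = pelt * offer_pct / 100 = 13.2980 * 2.7130 / 100 = 0.3608 kg
Uptake = offered - residual = 0.3608 - 0.1548 = 0.2060 kg
Cr2O3% on pelt = uptake / pelt * 100 = 0.2060 / 13.2980 * 100 = 1.5489 %
Ts = 80 + k * Cr2O3% = 80 + 11.6740 * 1.5489 = 98.0820 C


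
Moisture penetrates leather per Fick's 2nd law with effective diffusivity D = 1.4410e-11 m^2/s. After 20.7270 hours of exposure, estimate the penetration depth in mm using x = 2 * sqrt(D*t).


t = 20.7270 hr * 3600 = 74617.2000 s
D * t = 1.4410e-11 * 74617.2000 = 1.0752e-06
x = 2 * sqrt(D*t) = 2 * sqrt(1.0752e-06) = 0.00207387 m = 2.0739 mm


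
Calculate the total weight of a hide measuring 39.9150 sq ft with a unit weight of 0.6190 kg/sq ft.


Formula: Weight = area * weight_per_sqft
Substituting: Weight = 39.9150 * 0.6190
Result: 24.7074 kg


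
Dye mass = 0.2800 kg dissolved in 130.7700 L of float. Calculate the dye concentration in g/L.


Formula: Conc = dye_mass(kg) / volume(L) * 1000
Substituting: Conc = 0.2800 / 130.7700 * 1000
Result: 2.1412 g/L


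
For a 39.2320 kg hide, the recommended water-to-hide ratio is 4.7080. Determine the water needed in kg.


Formula: Water = hide_weight * ratio
Substituting: Water = 39.2320 * 4.7080
Result: 184.7043 kg


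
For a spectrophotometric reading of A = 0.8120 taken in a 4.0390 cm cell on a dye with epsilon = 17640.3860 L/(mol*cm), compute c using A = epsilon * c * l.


Formula: c = A / (epsilon * l)
Substituting: c = 0.8120 / (17640.3860 * 4.0390)
Result: 1.1397e-05 mol/L


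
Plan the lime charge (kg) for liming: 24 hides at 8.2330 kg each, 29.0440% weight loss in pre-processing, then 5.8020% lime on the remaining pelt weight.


Total_raw = N * avg_wt = 24 * 8.2330 = 197.5920 kg
Substrate = Total_raw * (1 - loss/100) = 197.5920 * (1 - 29.0440/100) = 140.2034 kg
Lime = Substrate * pct / 100 = 140.2034 * 5.8020 / 100 = 8.1346 kg


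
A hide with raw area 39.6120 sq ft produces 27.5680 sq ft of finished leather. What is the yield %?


Formula: Yield = finished / raw * 100
Substituting: Yield = 27.5680 / 39.6120 * 100
Result: 69.5951 %


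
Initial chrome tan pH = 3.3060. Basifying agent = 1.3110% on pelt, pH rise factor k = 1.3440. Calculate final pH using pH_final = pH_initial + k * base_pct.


Formula: pH_final = pH_initial + k * base_pct
Substituting: pH_final = 3.3060 + 1.3440 * 1.3110
Result: 5.0680


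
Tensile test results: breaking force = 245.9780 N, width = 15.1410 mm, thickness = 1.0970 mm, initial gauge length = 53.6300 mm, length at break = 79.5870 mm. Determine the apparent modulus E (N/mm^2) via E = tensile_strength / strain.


TS = F / (w * t) = 245.9780 / (15.1410 * 1.0970) = 14.8093 N/mm^2
strain = (Lf - L0) / L0 = (79.5870 - 53.6300) / 53.6300 = 0.4840
E = TS / strain = 14.8093 / 0.4840 = 30.5977 N/mm^2


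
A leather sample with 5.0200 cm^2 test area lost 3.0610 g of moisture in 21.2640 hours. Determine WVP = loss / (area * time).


Formula: WVP = loss / (area * time)
Substituting: WVP = 3.0610 / (5.0200 * 21.2640)
Result: 0.0286757 g/(cm^2*hr)


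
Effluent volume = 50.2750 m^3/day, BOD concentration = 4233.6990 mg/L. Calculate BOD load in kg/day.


Formula: BOD_load = volume * conc / 1000
Substituting: BOD_load = 50.2750 * 4233.6990 / 1000
Result: 212.8492 kg/day


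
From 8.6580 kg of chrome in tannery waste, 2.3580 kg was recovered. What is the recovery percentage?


Formula: Recovery = recovered / input * 100
Substituting: Recovery = 2.3580 / 8.6580 * 100
Result: 27.2349 %


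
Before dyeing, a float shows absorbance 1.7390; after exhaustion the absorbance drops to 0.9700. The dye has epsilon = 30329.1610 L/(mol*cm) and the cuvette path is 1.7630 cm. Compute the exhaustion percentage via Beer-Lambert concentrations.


c_initial = A_i / (epsilon * l) = 1.7390 / (30329.1610 * 1.7630) = 3.2523e-05 mol/L
c_final = A_f / (epsilon * l) = 0.9700 / (30329.1610 * 1.7630) = 1.8141e-05 mol/L
Exhaustion = (c_initial - c_final) / c_initial * 100 = (3.2523e-05 - 1.8141e-05) / 3.2523e-05 * 100 = 44.2208 %


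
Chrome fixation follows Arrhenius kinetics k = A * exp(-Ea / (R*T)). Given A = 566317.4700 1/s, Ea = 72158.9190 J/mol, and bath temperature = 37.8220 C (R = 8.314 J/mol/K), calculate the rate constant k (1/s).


T_K = T_C + 273.15 = 37.8220 + 273.15 = 310.9720 K
exponent = -Ea / (R * T_K) = -72158.9190 / (8.314 * 310.9720) = -27.9099
k = A * exp(exponent) = 566317.4700 * exp(-27.9099) = 4.2848e-07 1/s


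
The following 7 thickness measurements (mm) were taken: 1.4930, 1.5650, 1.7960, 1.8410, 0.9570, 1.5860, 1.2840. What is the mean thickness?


Formula: Average = sum / n
Substituting: Average = 10.5220 / 7
Result: 1.5031 mm


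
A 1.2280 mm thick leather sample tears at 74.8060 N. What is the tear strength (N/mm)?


Formula: Tear strength = force / thickness
Substituting: Tear strength = 74.8060 / 1.2280
Result: 60.9169 N/mm


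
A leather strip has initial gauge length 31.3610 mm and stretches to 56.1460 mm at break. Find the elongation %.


Formula: Elongation = (Lf - L0) / L0 * 100
Substituting: Elongation = (56.1460 - 31.3610) / 31.3610 * 100
Result: 79.0313 %


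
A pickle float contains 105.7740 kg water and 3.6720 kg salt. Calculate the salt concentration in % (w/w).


Formula: Conc = salt / (water + salt) * 100
Substituting: Conc = 3.6720 / (105.7740 + 3.6720) * 100
Result: 3.3551 %


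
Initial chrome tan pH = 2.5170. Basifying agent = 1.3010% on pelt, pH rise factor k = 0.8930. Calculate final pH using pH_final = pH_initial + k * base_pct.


Formula: pH_final = pH_initial + k * base_pct
Substituting: pH_final = 2.5170 + 0.8930 * 1.3010
Result: 3.6788


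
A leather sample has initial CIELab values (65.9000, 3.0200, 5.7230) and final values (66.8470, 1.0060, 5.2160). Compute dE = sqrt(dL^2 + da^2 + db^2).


dL = 0.9470, da = -2.0140, db = -0.5070
dE = sqrt(0.9470^2 + (-2.0140)^2 + (-0.5070)^2) = 2.2826


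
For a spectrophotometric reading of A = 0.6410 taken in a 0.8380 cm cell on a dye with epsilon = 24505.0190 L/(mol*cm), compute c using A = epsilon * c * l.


Formula: c = A / (epsilon * l)
Substituting: c = 0.6410 / (24505.0190 * 0.8380)
Result: 3.1215e-05 mol/L


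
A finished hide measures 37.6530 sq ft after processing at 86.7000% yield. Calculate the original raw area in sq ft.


Formula: raw = finished * 100 / yield
Substituting: raw = 37.6530 * 100 / 86.7000
Result: 43.4291 sq ft


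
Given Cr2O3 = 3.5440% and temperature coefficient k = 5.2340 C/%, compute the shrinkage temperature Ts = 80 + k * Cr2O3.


Formula: Ts = 80 + k * Cr2O3
Substituting: Ts = 80 + 5.2340 * 3.5440
Result: 98.5493 C


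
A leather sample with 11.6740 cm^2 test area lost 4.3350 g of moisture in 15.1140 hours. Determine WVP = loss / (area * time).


Formula: WVP = loss / (area * time)
Substituting: WVP = 4.3350 / (11.6740 * 15.1140)
Result: 0.0245691 g/(cm^2*hr)


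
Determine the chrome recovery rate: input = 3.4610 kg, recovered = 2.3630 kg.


Formula: Recovery = recovered / input * 100
Substituting: Recovery = 2.3630 / 3.4610 * 100
Result: 68.2751 %


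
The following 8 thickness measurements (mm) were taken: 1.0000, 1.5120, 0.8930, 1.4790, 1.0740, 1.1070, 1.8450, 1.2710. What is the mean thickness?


Formula: Average = sum / n
Substituting: Average = 10.1810 / 8
Result: 1.2726 mm


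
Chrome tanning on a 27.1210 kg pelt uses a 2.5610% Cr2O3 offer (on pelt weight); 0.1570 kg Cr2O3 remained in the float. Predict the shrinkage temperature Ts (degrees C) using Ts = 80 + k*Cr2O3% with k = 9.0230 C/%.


Offered = pelt * offer_pct / 100 = 27.1210 * 2.5610 / 100 = 0.6946 kg
Uptake = offered - residual = 0.6946 - 0.1570 = 0.5376 kg
Cr2O3% on pelt = uptake / pelt * 100 = 0.5376 / 27.1210 * 100 = 1.9821 %
Ts = 80 + k * Cr2O3% = 80 + 9.0230 * 1.9821 = 97.8846 C


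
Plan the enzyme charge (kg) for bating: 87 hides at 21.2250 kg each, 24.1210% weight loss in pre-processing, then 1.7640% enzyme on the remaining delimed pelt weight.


Total_raw = N * avg_wt = 87 * 21.2250 = 1846.5750 kg
Substrate = Total_raw * (1 - loss/100) = 1846.5750 * (1 - 24.1210/100) = 1401.1626 kg
Enzyme = Substrate * pct / 100 = 1401.1626 * 1.7640 / 100 = 24.7165 kg


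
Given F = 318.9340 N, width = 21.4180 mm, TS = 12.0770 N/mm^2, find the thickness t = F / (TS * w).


Formula: t = F / (TS * w)
Substituting: t = 318.9340 / (12.0770 * 21.4180)
Result: 1.2330 mm


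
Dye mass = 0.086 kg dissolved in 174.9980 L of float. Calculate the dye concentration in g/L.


Formula: Conc = dye_mass(kg) / volume(L) * 1000
Substituting: Conc = 0.086 / 174.9980 * 1000
Result: 0.4914 g/L


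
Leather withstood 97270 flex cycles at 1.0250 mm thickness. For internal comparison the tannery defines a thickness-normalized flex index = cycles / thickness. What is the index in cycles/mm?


Formula: Index = cycles / thickness
Substituting: Index = 97270 / 1.0250
Result: 94897.5610 cycles/mm


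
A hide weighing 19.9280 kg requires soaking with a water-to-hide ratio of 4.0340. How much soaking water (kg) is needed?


Formula: Water = hide_weight * ratio
Substituting: Water = 19.9280 * 4.0340
Result: 80.3896 kg


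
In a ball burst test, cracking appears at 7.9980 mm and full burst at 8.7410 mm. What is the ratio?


Formula: Ratio = crack / burst
Substituting: Ratio = 7.9980 / 8.7410
Result: 0.9150


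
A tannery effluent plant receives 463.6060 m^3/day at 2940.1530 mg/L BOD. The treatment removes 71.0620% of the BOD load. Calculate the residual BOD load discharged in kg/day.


Load_in = volume * conc / 1000 = 463.6060 * 2940.1530 / 1000 = 1363.0726 kg/day
Removed = Load_in * eff / 100 = 1363.0726 * 71.0620 / 100 = 968.6266 kg/day
Load_out = Load_in - Removed = 1363.0726 - 968.6266 = 394.4459 kg/day


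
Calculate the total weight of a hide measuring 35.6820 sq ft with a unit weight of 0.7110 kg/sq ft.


Formula: Weight = area * weight_per_sqft
Substituting: Weight = 35.6820 * 0.7110
Result: 25.3699 kg


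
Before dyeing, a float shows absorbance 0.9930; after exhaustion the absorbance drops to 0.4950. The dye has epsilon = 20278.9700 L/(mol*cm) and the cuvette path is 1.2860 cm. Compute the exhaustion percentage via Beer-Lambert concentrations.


c_initial = A_i / (epsilon * l) = 0.9930 / (20278.9700 * 1.2860) = 3.8077e-05 mol/L
c_final = A_f / (epsilon * l) = 0.4950 / (20278.9700 * 1.2860) = 1.8981e-05 mol/L
Exhaustion = (c_initial - c_final) / c_initial * 100 = (3.8077e-05 - 1.8981e-05) / 3.8077e-05 * 100 = 50.1511 %


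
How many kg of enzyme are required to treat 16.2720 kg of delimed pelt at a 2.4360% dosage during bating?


Formula: Enzyme = substrate * pct / 100
Substituting: Enzyme = 16.2720 * 2.4360 / 100
Result: 0.3964 kg


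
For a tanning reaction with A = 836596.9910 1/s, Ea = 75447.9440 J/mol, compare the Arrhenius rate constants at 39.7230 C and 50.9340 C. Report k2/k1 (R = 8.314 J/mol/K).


T1 = 39.7230 + 273.15 = 312.8730 K; T2 = 50.9340 + 273.15 = 324.0840 K
k1 = A * exp(-Ea/(R*T1)) = 836596.9910 * exp(-75447.9440/(8.314*312.8730)) = 2.1179e-07 1/s
k2 = A * exp(-Ea/(R*T2)) = 836596.9910 * exp(-75447.9440/(8.314*324.0840)) = 5.7765e-07 1/s
k2/k1 = 5.7765e-07 / 2.1179e-07 = 2.7274


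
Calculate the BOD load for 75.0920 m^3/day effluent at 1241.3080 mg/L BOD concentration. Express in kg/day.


Formula: BOD_load = volume * conc / 1000
Substituting: BOD_load = 75.0920 * 1241.3080 / 1000
Result: 93.2123 kg/day


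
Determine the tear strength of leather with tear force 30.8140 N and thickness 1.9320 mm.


Formula: Tear strength = force / thickness
Substituting: Tear strength = 30.8140 / 1.9320
Result: 15.9493 N/mm


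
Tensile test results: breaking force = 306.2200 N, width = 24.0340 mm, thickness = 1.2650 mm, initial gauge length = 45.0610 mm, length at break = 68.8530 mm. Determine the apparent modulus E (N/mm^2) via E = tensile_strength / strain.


TS = F / (w * t) = 306.2200 / (24.0340 * 1.2650) = 10.0720 N/mm^2
strain = (Lf - L0) / L0 = (68.8530 - 45.0610) / 45.0610 = 0.5280
E = TS / strain = 10.0720 / 0.5280 = 19.0760 N/mm^2


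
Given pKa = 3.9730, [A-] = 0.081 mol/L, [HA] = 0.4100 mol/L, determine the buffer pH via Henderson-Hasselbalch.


ratio = [A-] / [HA] = 0.081 / 0.4100 = 0.1976
log10(ratio) = -0.7043
pH = pKa + log10(ratio) = 3.9730 - 0.7043 = 3.2687


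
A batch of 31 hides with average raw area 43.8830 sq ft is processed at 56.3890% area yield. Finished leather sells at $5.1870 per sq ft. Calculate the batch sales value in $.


Raw_total = N * avg_area = 31 * 43.8830 = 1360.3730 sq ft
Finished = Raw_total * yield / 100 = 1360.3730 * 56.3890 / 100 = 767.1007 sq ft
Value = Finished * price = 767.1007 * 5.1870 = 3978.9515 $


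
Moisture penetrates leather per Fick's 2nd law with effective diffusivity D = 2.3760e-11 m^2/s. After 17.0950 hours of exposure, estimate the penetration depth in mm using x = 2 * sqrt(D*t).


t = 17.0950 hr * 3600 = 61542.0000 s
D * t = 2.3760e-11 * 61542.0000 = 1.4622e-06
x = 2 * sqrt(D*t) = 2 * sqrt(1.4622e-06) = 0.00241846 m = 2.4185 mm


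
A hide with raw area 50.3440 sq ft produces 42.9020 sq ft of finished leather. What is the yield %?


Formula: Yield = finished / raw * 100
Substituting: Yield = 42.9020 / 50.3440 * 100
Result: 85.2177 %


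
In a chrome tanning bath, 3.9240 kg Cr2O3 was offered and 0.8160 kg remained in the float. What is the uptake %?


Formula: Uptake = (offered - residual) / offered * 100
Substituting: Uptake = (3.9240 - 0.8160) / 3.9240 * 100
Result: 79.2049 %


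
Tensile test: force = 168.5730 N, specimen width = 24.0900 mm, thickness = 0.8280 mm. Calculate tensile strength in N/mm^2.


Formula: TS = force / (width * thickness)
Substituting: TS = 168.5730 / (24.0900 * 0.8280)
Result: 8.4512 N/mm^2


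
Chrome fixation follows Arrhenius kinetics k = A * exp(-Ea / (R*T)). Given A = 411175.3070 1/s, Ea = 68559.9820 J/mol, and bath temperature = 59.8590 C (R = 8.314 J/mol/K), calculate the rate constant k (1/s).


T_K = T_C + 273.15 = 59.8590 + 273.15 = 333.0090 K
exponent = -Ea / (R * T_K) = -68559.9820 / (8.314 * 333.0090) = -24.7631
k = A * exp(exponent) = 411175.3070 * exp(-24.7631) = 7.2370e-06 1/s


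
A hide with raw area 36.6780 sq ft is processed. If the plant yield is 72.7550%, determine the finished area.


Formula: finished = raw * yield / 100
Substituting: finished = 36.6780 * 72.7550 / 100
Result: 26.6851 sq ft


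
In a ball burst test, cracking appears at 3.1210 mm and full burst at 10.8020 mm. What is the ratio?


Formula: Ratio = crack / burst
Substituting: Ratio = 3.1210 / 10.8020
Result: 0.2889


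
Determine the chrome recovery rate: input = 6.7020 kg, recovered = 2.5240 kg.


Formula: Recovery = recovered / input * 100
Substituting: Recovery = 2.5240 / 6.7020 * 100
Result: 37.6604 %


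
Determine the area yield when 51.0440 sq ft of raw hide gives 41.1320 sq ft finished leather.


Formula: Yield = finished / raw * 100
Substituting: Yield = 41.1320 / 51.0440 * 100
Result: 80.5815 %


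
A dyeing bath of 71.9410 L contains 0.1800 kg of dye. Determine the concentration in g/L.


Formula: Conc = dye_mass(kg) / volume(L) * 1000
Substituting: Conc = 0.1800 / 71.9410 * 1000
Result: 2.5021 g/L


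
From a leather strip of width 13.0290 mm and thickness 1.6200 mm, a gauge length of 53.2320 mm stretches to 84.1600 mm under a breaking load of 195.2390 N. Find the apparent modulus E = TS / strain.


TS = F / (w * t) = 195.2390 / (13.0290 * 1.6200) = 9.2500 N/mm^2
strain = (Lf - L0) / L0 = (84.1600 - 53.2320) / 53.2320 = 0.5810
E = TS / strain = 9.2500 / 0.5810 = 15.9207 N/mm^2


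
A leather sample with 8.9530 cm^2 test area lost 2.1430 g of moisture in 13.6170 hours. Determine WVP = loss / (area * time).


Formula: WVP = loss / (area * time)
Substituting: WVP = 2.1430 / (8.9530 * 13.6170)
Result: 0.0175781 g/(cm^2*hr)


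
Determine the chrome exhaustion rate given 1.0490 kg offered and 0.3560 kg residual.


Formula: Uptake = (offered - residual) / offered * 100
Substituting: Uptake = (1.0490 - 0.3560) / 1.0490 * 100
Result: 66.0629 %


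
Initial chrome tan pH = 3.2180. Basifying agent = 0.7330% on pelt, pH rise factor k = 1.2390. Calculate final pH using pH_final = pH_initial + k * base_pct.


Formula: pH_final = pH_initial + k * base_pct
Substituting: pH_final = 3.2180 + 1.2390 * 0.7330
Result: 4.1262


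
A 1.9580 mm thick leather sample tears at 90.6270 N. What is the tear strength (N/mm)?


Formula: Tear strength = force / thickness
Substituting: Tear strength = 90.6270 / 1.9580
Result: 46.2855 N/mm


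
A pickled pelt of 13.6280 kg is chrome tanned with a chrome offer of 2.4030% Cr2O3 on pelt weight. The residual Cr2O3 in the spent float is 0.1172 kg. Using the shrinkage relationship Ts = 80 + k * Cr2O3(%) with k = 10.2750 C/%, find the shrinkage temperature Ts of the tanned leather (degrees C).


Offered = pelt * offer_pct / 100 = 13.6280 * 2.4030 / 100 = 0.3275 kg
Uptake = offered - residual = 0.3275 - 0.1172 = 0.2103 kg
Cr2O3% on pelt = uptake / pelt * 100 = 0.2103 / 13.6280 * 100 = 1.5430 %
Ts = 80 + k * Cr2O3% = 80 + 10.2750 * 1.5430 = 95.8544 C


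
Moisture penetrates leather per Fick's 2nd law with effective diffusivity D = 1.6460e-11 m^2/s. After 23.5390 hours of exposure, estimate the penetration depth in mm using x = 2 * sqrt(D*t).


t = 23.5390 hr * 3600 = 84740.4000 s
D * t = 1.6460e-11 * 84740.4000 = 1.3948e-06
x = 2 * sqrt(D*t) = 2 * sqrt(1.3948e-06) = 0.00236206 m = 2.3621 mm


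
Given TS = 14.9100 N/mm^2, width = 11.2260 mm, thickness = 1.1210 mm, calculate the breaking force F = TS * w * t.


Formula: F = TS * w * t
Substituting: F = 14.9100 * 11.2260 * 1.1210
Result: 187.6326 N


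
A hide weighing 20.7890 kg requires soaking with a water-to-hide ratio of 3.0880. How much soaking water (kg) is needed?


Formula: Water = hide_weight * ratio
Substituting: Water = 20.7890 * 3.0880
Result: 64.1964 kg


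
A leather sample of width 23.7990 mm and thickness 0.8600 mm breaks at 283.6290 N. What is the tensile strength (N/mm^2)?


Formula: TS = force / (width * thickness)
Substituting: TS = 283.6290 / (23.7990 * 0.8600)
Result: 13.8578 N/mm^2


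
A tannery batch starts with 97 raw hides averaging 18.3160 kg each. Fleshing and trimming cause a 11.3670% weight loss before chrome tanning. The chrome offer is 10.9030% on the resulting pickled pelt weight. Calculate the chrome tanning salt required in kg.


Total_raw = N * avg_wt = 97 * 18.3160 = 1776.6520 kg
Substrate = Total_raw * (1 - loss/100) = 1776.6520 * (1 - 11.3670/100) = 1574.7000 kg
Chrome = Substrate * pct / 100 = 1574.7000 * 10.9030 / 100 = 171.6895 kg


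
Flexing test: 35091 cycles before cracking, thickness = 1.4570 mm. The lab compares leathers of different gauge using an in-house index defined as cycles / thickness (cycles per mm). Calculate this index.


Formula: Index = cycles / thickness
Substituting: Index = 35091 / 1.4570
Result: 24084.4200 cycles/mm


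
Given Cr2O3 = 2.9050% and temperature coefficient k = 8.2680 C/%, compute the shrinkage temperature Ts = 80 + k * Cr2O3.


Formula: Ts = 80 + k * Cr2O3
Substituting: Ts = 80 + 8.2680 * 2.9050
Result: 104.0185 C


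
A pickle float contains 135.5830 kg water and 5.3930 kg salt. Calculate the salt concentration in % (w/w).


Formula: Conc = salt / (water + salt) * 100
Substituting: Conc = 5.3930 / (135.5830 + 5.3930) * 100
Result: 3.8255 %


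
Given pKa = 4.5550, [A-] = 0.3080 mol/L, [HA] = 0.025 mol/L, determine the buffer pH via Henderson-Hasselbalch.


ratio = [A-] / [HA] = 0.3080 / 0.025 = 12.3200
log10(ratio) = 1.0906
pH = pKa + log10(ratio) = 4.5550 + 1.0906 = 5.6456


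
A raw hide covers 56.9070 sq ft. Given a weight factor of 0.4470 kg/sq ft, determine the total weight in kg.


Formula: Weight = area * weight_per_sqft
Substituting: Weight = 56.9070 * 0.4470
Result: 25.4374 kg


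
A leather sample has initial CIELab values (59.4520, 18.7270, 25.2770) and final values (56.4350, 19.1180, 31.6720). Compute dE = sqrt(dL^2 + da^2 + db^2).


dL = -3.0170, da = 0.3910, db = 6.3950
dE = sqrt((-3.0170)^2 + 0.3910^2 + 6.3950^2) = 7.0818


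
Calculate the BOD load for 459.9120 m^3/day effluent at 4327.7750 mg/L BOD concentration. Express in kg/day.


Formula: BOD_load = volume * conc / 1000
Substituting: BOD_load = 459.9120 * 4327.7750 / 1000
Result: 1990.3957 kg/day


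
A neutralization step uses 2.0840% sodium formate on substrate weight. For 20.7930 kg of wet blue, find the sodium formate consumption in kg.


Formula: Neutralizer = substrate * pct / 100
Substituting: Neutralizer = 20.7930 * 2.0840 / 100
Result: 0.4333 kg


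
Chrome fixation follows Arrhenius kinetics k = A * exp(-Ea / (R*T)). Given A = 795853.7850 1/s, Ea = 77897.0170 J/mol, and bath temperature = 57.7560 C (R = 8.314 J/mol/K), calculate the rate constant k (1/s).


T_K = T_C + 273.15 = 57.7560 + 273.15 = 330.9060 K
exponent = -Ea / (R * T_K) = -77897.0170 / (8.314 * 330.9060) = -28.3143
k = A * exp(exponent) = 795853.7850 * exp(-28.3143) = 4.0186e-07 1/s


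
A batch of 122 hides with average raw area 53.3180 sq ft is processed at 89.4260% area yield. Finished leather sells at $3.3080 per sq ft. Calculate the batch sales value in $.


Raw_total = N * avg_area = 122 * 53.3180 = 6504.7960 sq ft
Finished = Raw_total * yield / 100 = 6504.7960 * 89.4260 / 100 = 5816.9789 sq ft
Value = Finished * price = 5816.9789 * 3.3080 = 19242.5661 $


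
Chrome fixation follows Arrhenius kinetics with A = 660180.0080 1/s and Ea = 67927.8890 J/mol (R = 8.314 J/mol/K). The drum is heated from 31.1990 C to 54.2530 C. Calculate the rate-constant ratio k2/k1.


T1 = 31.1990 + 273.15 = 304.3490 K; T2 = 54.2530 + 273.15 = 327.4030 K
k1 = A * exp(-Ea/(R*T1)) = 660180.0080 * exp(-67927.8890/(8.314*304.3490)) = 1.4486e-06 1/s
k2 = A * exp(-Ea/(R*T2)) = 660180.0080 * exp(-67927.8890/(8.314*327.4030)) = 9.5917e-06 1/s
k2/k1 = 9.5917e-06 / 1.4486e-06 = 6.6213


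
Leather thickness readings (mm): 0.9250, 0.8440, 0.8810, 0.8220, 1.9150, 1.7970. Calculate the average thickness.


Formula: Average = sum / n
Substituting: Average = 7.1840 / 6
Result: 1.1973 mm


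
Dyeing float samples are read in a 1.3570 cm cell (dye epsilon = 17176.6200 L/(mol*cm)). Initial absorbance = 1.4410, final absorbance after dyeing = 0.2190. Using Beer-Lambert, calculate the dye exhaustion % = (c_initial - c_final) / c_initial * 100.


c_initial = A_i / (epsilon * l) = 1.4410 / (17176.6200 * 1.3570) = 6.1822e-05 mol/L
c_final = A_f / (epsilon * l) = 0.2190 / (17176.6200 * 1.3570) = 9.3956e-06 mol/L
Exhaustion = (c_initial - c_final) / c_initial * 100 = (6.1822e-05 - 9.3956e-06) / 6.1822e-05 * 100 = 84.8022 %


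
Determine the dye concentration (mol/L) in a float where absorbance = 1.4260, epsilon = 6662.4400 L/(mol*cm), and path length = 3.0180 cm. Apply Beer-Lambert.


Formula: c = A / (epsilon * l)
Substituting: c = 1.4260 / (6662.4400 * 3.0180)
Result: 7.0920e-05 mol/L


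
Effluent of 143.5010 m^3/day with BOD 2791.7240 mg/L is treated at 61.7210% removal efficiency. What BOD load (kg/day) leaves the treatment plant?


Load_in = volume * conc / 1000 = 143.5010 * 2791.7240 / 1000 = 400.6152 kg/day
Removed = Load_in * eff / 100 = 400.6152 * 61.7210 / 100 = 247.2637 kg/day
Load_out = Load_in - Removed = 400.6152 - 247.2637 = 153.3515 kg/day


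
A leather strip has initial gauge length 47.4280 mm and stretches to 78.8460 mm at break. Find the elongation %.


Formula: Elongation = (Lf - L0) / L0 * 100
Substituting: Elongation = (78.8460 - 47.4280) / 47.4280 * 100
Result: 66.2436 %


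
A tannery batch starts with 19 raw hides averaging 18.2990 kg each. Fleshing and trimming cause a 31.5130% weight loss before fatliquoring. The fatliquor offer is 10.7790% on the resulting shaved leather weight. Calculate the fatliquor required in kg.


Total_raw = N * avg_wt = 19 * 18.2990 = 347.6810 kg
Substrate = Total_raw * (1 - loss/100) = 347.6810 * (1 - 31.5130/100) = 238.1163 kg
Fat = Substrate * pct / 100 = 238.1163 * 10.7790 / 100 = 25.6666 kg


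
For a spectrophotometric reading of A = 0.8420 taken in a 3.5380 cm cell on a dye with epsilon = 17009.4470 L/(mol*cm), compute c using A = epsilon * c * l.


Formula: c = A / (epsilon * l)
Substituting: c = 0.8420 / (17009.4470 * 3.5380)
Result: 1.3991e-05 mol/L


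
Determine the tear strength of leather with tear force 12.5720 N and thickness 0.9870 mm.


Formula: Tear strength = force / thickness
Substituting: Tear strength = 12.5720 / 0.9870
Result: 12.7376 N/mm


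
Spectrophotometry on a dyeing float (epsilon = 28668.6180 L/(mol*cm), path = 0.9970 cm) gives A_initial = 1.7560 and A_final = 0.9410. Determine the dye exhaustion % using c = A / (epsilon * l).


c_initial = A_i / (epsilon * l) = 1.7560 / (28668.6180 * 0.9970) = 6.1436e-05 mol/L
c_final = A_f / (epsilon * l) = 0.9410 / (28668.6180 * 0.9970) = 3.2922e-05 mol/L
Exhaustion = (c_initial - c_final) / c_initial * 100 = (6.1436e-05 - 3.2922e-05) / 6.1436e-05 * 100 = 46.4123 %


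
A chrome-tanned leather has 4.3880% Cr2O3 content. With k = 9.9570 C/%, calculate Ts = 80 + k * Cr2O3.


Formula: Ts = 80 + k * Cr2O3
Substituting: Ts = 80 + 9.9570 * 4.3880
Result: 123.6913 C


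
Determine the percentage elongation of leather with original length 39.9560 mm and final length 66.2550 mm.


Formula: Elongation = (Lf - L0) / L0 * 100
Substituting: Elongation = (66.2550 - 39.9560) / 39.9560 * 100
Result: 65.8199 %


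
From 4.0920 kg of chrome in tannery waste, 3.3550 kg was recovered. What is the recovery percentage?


Formula: Recovery = recovered / input * 100
Substituting: Recovery = 3.3550 / 4.0920 * 100
Result: 81.9892 %


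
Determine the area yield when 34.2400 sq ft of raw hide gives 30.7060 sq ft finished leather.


Formula: Yield = finished / raw * 100
Substituting: Yield = 30.7060 / 34.2400 * 100
Result: 89.6787 %


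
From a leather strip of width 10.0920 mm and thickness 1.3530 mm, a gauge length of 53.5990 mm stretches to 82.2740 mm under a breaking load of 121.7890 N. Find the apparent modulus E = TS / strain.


TS = F / (w * t) = 121.7890 / (10.0920 * 1.3530) = 8.9193 N/mm^2
strain = (Lf - L0) / L0 = (82.2740 - 53.5990) / 53.5990 = 0.5350
E = TS / strain = 8.9193 / 0.5350 = 16.6719 N/mm^2
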